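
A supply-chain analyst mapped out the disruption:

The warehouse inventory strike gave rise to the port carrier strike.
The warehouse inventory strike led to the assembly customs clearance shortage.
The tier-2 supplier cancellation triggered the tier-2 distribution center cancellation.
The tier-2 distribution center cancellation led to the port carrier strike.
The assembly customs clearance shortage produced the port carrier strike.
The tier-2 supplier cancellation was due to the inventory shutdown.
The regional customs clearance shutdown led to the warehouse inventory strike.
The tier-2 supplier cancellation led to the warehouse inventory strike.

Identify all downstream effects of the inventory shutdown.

the assembly customs clearance shortage, the port carrier strike, the tier-2 distribution center cancellation, the tier-2 supplier cancellation, the warehouse inventory strike

Direct effects: the tier-2 supplier cancellation.
2 steps out: the tier-2 distribution center cancellation, the warehouse inventory strike.
3 steps out: the assembly customs clearance shortage, the port carrier strike.
Not reachable from it: the regional customs clearance shutdown.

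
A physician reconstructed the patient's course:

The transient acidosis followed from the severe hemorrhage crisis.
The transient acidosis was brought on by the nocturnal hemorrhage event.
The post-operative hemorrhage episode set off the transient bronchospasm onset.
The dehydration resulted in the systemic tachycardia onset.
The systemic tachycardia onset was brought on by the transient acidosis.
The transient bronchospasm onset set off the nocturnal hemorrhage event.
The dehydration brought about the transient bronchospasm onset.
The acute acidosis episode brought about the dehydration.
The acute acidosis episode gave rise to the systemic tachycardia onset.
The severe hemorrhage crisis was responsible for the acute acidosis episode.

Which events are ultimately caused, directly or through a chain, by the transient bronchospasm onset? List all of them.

Direct effects: the nocturnal hemorrhage event.
2 steps out: the transient acidosis.
3 steps out: the systemic tachycardia onset.
Not reachable from it: the severe hemorrhage crisis, the acute acidosis episode, the dehydration, the post-operative hemorrhage episode.

the nocturnal hemorrhage event, the systemic tachycardia onset, the transient acidosis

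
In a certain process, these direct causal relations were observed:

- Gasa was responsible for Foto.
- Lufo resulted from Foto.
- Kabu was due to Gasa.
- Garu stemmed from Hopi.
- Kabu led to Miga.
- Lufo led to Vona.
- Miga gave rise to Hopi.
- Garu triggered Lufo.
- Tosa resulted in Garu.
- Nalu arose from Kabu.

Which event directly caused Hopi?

Miga

Upstream contributors include Gasa, Kabu, but only Miga feeds directly into Hopi.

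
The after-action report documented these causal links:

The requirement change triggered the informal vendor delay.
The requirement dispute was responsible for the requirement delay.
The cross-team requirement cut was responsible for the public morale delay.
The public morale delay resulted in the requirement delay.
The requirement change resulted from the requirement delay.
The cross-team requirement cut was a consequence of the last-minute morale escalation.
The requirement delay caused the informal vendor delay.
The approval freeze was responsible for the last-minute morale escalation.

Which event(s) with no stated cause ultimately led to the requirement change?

the approval freeze, the requirement dispute

Tracing upstream from the requirement change: the requirement change ← the requirement delay ← the public morale delay ← the cross-team requirement cut ← the last-minute morale escalation ← the approval freeze.
A separate upstream branch: the requirement change ← the requirement delay ← the requirement dispute.
Each of those chain origins has no stated cause.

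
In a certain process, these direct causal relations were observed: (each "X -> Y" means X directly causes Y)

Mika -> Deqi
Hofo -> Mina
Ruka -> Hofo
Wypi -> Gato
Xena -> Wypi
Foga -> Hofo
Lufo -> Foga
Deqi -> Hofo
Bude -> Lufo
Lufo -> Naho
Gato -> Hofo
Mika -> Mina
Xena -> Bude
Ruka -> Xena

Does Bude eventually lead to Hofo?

There is a causal chain: Bude → Lufo → Foga → Hofo.

Yes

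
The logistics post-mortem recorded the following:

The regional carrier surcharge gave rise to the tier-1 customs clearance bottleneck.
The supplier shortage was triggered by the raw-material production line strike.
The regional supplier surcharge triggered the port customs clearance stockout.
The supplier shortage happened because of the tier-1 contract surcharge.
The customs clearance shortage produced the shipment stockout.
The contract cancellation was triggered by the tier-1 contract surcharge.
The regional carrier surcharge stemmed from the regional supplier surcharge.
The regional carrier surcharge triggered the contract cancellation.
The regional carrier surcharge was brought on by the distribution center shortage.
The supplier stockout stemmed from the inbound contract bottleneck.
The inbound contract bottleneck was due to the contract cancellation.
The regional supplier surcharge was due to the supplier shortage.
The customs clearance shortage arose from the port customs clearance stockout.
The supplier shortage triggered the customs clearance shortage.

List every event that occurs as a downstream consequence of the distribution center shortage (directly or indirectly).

Direct effects: the regional carrier surcharge.
2 steps out: the contract cancellation, the tier-1 customs clearance bottleneck.
3 steps out: the inbound contract bottleneck.
4 steps out: the supplier stockout.
Not reachable from it: the tier-1 contract surcharge, the raw-material production line strike, the supplier shortage, the regional supplier surcharge, the port customs clearance stockout, the customs clearance shortage, the shipment stockout.

the contract cancellation, the inbound contract bottleneck, the regional carrier surcharge, the supplier stockout, the tier-1 customs clearance bottleneck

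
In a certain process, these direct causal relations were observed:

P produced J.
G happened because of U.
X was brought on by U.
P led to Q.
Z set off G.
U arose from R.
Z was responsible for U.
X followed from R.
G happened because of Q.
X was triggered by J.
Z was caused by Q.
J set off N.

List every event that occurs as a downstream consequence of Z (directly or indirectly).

G, U, X

Direct effects: U, G.
2 steps out: X.
Not reachable from it: R, P, J, N, Q.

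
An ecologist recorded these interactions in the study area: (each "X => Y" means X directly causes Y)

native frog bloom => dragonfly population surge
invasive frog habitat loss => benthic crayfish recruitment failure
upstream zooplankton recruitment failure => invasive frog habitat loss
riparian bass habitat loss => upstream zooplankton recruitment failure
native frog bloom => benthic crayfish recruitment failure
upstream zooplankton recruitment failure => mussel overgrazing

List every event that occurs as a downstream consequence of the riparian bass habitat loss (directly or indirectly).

the benthic crayfish recruitment failure, the invasive frog habitat loss, the mussel overgrazing, the upstream zooplankton recruitment failure

Direct effects: the upstream zooplankton recruitment failure.
2 steps out: the mussel overgrazing, the invasive frog habitat loss.
3 steps out: the benthic crayfish recruitment failure.
Not reachable from it: the native frog bloom, the dragonfly population surge.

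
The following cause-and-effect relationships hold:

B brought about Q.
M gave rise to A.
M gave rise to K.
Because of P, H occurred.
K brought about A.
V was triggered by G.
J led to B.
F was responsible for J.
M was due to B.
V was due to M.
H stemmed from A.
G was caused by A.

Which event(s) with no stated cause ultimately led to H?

F, P

Tracing upstream from H: H ← A ← M ← B ← J ← F.
A separate upstream branch: H ← P.
Each of those chain origins has no stated cause.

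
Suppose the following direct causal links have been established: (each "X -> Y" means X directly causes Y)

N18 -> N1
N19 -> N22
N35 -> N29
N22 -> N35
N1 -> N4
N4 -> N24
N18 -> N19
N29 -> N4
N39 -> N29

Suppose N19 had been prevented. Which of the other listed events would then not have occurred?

Downstream of N19: N22, N35, N29, N4, N24.
Of those, still caused via another path: N29, N4, N24.
The remainder have no surviving cause.

N22, N35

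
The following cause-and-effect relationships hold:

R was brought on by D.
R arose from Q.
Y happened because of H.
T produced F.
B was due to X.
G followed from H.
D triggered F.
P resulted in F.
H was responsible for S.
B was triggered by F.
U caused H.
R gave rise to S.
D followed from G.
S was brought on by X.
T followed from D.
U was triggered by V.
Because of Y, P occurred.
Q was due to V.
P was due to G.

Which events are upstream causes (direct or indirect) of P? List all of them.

G, H, U, V, Y

Immediate causes of P: G, Y.
Further upstream: V, U, H.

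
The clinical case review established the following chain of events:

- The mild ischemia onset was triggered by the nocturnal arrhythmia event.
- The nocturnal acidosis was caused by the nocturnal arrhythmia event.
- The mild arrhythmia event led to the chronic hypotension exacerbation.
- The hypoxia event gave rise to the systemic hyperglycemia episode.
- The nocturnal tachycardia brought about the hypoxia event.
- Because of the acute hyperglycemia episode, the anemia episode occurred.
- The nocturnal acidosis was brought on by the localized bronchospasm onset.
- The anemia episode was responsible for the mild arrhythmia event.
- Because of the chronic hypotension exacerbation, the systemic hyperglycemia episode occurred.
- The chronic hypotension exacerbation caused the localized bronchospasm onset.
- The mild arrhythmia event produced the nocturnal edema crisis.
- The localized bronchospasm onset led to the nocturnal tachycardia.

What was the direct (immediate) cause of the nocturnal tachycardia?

Upstream contributors include the acute hyperglycemia episode, the anemia episode, the mild arrhythmia event, the chronic hypotension exacerbation, but only the localized bronchospasm onset feeds directly into the nocturnal tachycardia.

the localized bronchospasm onset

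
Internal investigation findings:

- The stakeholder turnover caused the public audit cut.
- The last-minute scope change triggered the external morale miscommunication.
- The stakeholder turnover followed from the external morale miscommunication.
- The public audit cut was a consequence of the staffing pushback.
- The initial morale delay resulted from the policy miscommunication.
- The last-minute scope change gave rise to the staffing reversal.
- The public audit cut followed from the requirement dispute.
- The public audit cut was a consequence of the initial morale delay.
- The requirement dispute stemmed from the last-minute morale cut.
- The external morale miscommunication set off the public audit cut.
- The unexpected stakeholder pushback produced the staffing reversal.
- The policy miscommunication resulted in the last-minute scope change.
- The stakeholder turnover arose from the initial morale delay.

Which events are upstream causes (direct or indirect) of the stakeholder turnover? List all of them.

the external morale miscommunication, the initial morale delay, the last-minute scope change, the policy miscommunication

Immediate causes of the stakeholder turnover: the initial morale delay, the external morale miscommunication.
Further upstream: the policy miscommunication, the last-minute scope change.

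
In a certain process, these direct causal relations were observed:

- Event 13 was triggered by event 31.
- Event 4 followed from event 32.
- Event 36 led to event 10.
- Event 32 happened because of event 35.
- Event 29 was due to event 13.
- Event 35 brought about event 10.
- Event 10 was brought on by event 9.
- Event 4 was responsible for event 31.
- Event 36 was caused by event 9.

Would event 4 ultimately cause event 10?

No

Event 4 leads to event 31, event 13, event 29; event 10 is not among them.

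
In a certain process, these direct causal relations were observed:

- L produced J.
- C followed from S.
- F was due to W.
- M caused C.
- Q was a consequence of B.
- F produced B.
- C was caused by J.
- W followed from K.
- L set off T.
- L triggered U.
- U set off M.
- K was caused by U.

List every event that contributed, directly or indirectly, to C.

J, L, M, S, U

Immediate causes of C: J, M, S.
Further upstream: L, U.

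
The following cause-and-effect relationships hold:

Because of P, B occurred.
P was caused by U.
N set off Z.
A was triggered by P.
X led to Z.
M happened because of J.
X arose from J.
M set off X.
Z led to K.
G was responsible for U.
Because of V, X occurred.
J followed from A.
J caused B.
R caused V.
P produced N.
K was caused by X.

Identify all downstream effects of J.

B, K, M, X, Z

Direct effects: M, X, B.
2 steps out: Z, K.
Not reachable from it: R, G, U, P, A, V, N.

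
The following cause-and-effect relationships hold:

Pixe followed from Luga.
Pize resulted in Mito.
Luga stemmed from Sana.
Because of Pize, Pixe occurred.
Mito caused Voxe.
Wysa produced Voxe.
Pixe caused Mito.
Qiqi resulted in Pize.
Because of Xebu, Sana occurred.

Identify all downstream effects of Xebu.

Direct effects: Sana.
2 steps out: Luga.
3 steps out: Pixe.
4 steps out: Mito.
5 steps out: Voxe.
Not reachable from it: Qiqi, Pize, Wysa.

Luga, Mito, Pixe, Sana, Voxe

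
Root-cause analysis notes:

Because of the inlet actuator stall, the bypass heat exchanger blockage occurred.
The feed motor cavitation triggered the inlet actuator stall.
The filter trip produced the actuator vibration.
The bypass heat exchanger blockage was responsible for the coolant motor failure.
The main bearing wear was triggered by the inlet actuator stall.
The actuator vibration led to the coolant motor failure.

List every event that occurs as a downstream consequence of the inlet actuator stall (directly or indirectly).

the bypass heat exchanger blockage, the coolant motor failure, the main bearing wear

Direct effects: the main bearing wear, the bypass heat exchanger blockage.
2 steps out: the coolant motor failure.
Not reachable from it: the feed motor cavitation, the filter trip, the actuator vibration.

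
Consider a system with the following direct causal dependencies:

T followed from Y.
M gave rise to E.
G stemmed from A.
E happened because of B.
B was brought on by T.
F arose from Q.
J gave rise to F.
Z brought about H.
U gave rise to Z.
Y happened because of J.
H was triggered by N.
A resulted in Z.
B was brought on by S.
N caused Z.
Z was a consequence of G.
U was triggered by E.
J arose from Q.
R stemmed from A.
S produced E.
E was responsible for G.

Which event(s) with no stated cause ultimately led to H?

Tracing upstream from H: H ← Z ← A.
A separate upstream branch: H ← Z ← G ← E ← B ← T ← Y ← J ← Q.
A separate upstream branch: H ← Z ← G ← E ← M.
A separate upstream branch: H ← Z ← G ← E ← S.
A separate upstream branch: H ← N.
Each of those chain origins has no stated cause.

A, M, N, Q, S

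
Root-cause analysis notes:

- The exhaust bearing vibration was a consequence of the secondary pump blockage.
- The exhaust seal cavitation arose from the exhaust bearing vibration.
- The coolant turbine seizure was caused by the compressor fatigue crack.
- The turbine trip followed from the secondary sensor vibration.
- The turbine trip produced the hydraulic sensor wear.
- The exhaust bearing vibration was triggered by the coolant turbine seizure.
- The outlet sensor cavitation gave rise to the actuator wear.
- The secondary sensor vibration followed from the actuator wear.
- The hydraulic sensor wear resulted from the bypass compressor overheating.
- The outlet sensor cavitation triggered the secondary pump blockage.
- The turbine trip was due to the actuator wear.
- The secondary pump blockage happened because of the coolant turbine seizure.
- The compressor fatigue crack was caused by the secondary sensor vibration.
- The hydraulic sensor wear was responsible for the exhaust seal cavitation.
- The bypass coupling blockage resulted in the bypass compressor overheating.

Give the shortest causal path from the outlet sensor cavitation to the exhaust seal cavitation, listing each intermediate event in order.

the outlet sensor cavitation → the secondary pump blockage → the exhaust bearing vibration → the exhaust seal cavitation

the outlet sensor cavitation → the secondary pump blockage
the secondary pump blockage → the exhaust bearing vibration
the exhaust bearing vibration → the exhaust seal cavitation
Length: 3 steps.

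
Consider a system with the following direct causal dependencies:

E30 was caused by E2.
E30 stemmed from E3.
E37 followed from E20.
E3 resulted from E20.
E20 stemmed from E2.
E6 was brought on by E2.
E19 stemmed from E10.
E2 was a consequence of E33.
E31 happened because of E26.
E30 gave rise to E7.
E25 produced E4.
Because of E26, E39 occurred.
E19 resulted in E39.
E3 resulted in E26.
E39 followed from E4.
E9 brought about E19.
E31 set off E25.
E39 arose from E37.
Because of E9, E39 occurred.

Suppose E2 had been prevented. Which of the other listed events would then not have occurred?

Downstream of E2: E6, E20, E3, E30, E7, E37, E26, E31, E25, E4, E39.
Of those, still caused via another path: E39.
The remainder have no surviving cause.

E20, E25, E26, E3, E30, E31, E37, E4, E6, E7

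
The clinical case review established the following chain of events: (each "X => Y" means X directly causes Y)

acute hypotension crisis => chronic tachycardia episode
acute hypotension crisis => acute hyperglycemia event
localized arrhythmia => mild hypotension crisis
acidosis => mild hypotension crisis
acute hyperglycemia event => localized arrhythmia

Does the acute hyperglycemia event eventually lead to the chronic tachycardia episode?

No

The acute hyperglycemia event leads to the localized arrhythmia, the mild hypotension crisis; the chronic tachycardia episode is not among them.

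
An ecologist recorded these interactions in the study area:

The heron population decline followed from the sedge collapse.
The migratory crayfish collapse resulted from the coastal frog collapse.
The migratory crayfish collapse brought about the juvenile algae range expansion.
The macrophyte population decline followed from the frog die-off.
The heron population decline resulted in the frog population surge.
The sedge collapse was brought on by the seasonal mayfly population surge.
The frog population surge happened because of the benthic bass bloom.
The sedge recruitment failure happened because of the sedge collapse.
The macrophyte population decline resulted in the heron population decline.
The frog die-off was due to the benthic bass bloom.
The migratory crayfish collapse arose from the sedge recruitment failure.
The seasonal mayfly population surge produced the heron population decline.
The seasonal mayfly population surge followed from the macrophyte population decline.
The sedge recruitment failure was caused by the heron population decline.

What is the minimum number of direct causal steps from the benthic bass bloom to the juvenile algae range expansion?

Shortest chain: the benthic bass bloom → the frog die-off → the macrophyte population decline → the heron population decline → the sedge recruitment failure → the migratory crayfish collapse → the juvenile algae range expansion.

6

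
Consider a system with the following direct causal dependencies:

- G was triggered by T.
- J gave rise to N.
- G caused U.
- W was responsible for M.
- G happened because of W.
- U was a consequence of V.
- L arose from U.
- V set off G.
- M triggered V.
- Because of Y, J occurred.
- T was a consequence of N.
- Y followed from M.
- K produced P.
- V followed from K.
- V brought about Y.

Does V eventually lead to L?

Yes

There is a causal chain: V → U → L.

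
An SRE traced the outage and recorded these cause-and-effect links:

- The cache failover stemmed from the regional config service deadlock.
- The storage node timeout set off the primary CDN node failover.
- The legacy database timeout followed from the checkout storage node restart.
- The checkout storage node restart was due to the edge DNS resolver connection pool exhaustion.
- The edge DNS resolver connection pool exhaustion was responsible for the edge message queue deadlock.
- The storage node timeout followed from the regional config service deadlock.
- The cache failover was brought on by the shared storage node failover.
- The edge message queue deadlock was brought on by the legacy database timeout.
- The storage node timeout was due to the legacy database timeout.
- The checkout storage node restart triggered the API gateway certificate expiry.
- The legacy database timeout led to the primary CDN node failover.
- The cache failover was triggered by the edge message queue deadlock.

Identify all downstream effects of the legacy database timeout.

the cache failover, the edge message queue deadlock, the primary CDN node failover, the storage node timeout

Direct effects: the edge message queue deadlock, the storage node timeout, the primary CDN node failover.
2 steps out: the cache failover.
Not reachable from it: the edge DNS resolver connection pool exhaustion, the regional config service deadlock, the checkout storage node restart, the API gateway certificate expiry, the shared storage node failover.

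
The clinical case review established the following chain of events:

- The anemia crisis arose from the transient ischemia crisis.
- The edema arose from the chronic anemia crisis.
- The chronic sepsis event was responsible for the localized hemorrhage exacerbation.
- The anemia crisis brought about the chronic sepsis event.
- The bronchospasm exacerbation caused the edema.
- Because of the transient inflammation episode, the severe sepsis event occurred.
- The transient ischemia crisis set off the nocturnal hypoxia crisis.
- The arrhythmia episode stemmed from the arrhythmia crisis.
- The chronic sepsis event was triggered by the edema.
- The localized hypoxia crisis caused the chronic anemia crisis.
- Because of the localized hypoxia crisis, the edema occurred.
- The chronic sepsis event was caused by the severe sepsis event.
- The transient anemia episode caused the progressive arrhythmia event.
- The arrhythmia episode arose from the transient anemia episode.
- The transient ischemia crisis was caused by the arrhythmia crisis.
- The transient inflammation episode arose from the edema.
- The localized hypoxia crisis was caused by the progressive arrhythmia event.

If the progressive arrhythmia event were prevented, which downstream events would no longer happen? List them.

Downstream of the progressive arrhythmia event: the localized hypoxia crisis, the chronic anemia crisis, the edema, the transient inflammation episode, the severe sepsis event, the chronic sepsis event, the localized hemorrhage exacerbation.
Of those, still caused via another path: the edema, the transient inflammation episode, the severe sepsis event, the chronic sepsis event, the localized hemorrhage exacerbation.
The remainder have no surviving cause.

the chronic anemia crisis, the localized hypoxia crisis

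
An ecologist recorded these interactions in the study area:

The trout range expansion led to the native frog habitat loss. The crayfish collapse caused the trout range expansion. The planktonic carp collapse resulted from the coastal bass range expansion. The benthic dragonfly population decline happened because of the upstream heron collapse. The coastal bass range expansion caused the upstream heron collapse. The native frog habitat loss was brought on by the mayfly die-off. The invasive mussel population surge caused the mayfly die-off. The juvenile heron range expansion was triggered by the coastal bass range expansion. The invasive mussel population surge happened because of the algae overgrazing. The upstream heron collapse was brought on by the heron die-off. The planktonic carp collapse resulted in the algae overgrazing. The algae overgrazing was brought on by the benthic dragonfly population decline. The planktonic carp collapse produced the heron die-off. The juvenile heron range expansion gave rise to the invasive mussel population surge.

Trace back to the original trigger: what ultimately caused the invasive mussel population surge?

Tracing upstream from the invasive mussel population surge: the invasive mussel population surge ← the juvenile heron range expansion ← the coastal bass range expansion.
The coastal bass range expansion has no stated cause, so it is the root.

the coastal bass range expansion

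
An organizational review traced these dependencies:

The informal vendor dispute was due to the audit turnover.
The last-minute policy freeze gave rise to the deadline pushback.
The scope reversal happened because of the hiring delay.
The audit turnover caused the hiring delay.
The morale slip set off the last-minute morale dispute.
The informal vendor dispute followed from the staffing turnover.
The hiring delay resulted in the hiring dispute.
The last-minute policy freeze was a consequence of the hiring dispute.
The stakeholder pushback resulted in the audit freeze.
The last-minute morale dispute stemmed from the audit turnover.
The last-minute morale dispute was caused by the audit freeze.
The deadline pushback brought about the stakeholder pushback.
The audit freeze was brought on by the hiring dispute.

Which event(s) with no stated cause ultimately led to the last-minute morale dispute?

Tracing upstream from the last-minute morale dispute: the last-minute morale dispute ← the audit turnover.
A separate upstream branch: the last-minute morale dispute ← the morale slip.
Each of those chain origins has no stated cause.

the audit turnover, the morale slip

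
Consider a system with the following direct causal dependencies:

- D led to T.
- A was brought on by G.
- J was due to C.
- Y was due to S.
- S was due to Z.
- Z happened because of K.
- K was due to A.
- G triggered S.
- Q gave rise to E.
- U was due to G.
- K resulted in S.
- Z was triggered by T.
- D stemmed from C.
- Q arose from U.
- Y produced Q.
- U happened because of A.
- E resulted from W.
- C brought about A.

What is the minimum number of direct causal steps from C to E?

4

Shortest chain: C → A → U → Q → E.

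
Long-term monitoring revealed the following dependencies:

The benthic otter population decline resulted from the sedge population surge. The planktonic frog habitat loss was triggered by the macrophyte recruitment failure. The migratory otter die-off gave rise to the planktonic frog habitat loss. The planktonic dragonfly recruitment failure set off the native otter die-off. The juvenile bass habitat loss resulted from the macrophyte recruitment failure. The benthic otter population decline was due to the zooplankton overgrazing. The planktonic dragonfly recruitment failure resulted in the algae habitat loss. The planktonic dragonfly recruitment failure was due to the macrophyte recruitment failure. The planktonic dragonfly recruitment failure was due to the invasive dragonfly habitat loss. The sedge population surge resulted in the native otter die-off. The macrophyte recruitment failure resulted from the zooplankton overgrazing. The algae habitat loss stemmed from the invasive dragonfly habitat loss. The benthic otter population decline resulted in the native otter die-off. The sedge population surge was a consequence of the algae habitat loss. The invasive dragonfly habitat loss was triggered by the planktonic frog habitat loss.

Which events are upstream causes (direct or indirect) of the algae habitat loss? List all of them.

the invasive dragonfly habitat loss, the macrophyte recruitment failure, the migratory otter die-off, the planktonic dragonfly recruitment failure, the planktonic frog habitat loss, the zooplankton overgrazing

Immediate causes of the algae habitat loss: the invasive dragonfly habitat loss, the planktonic dragonfly recruitment failure.
Further upstream: the migratory otter die-off, the zooplankton overgrazing, the macrophyte recruitment failure, the planktonic frog habitat loss.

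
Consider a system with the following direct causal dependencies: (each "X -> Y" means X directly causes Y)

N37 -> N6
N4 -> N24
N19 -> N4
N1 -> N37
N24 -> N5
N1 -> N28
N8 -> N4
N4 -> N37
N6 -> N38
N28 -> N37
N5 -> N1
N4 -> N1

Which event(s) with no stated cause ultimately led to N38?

N19, N8

Tracing upstream from N38: N38 ← N6 ← N37 ← N4 ← N8.
A separate upstream branch: N38 ← N6 ← N37 ← N4 ← N19.
Each of those chain origins has no stated cause.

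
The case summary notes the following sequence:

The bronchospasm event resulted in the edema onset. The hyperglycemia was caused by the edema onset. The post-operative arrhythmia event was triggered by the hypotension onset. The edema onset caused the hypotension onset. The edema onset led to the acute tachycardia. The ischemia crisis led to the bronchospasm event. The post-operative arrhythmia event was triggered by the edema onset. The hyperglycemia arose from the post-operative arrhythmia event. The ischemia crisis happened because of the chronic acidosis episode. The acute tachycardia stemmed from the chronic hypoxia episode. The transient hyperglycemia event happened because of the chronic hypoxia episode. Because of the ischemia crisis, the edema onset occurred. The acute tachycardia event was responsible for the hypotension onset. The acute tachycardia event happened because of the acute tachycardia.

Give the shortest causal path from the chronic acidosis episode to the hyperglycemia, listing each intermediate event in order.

the chronic acidosis episode → the ischemia crisis → the edema onset → the hyperglycemia

the chronic acidosis episode → the ischemia crisis
the ischemia crisis → the edema onset
the edema onset → the hyperglycemia
Length: 3 steps.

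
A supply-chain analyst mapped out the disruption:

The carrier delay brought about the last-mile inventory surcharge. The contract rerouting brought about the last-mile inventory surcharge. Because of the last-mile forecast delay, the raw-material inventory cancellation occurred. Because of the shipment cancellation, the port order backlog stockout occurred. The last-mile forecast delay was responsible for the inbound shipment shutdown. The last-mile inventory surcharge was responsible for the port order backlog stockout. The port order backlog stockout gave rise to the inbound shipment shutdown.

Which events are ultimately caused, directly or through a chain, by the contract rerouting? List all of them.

Direct effects: the last-mile inventory surcharge.
2 steps out: the port order backlog stockout.
3 steps out: the inbound shipment shutdown.
Not reachable from it: the shipment cancellation, the last-mile forecast delay, the carrier delay, the raw-material inventory cancellation.

the inbound shipment shutdown, the last-mile inventory surcharge, the port order backlog stockout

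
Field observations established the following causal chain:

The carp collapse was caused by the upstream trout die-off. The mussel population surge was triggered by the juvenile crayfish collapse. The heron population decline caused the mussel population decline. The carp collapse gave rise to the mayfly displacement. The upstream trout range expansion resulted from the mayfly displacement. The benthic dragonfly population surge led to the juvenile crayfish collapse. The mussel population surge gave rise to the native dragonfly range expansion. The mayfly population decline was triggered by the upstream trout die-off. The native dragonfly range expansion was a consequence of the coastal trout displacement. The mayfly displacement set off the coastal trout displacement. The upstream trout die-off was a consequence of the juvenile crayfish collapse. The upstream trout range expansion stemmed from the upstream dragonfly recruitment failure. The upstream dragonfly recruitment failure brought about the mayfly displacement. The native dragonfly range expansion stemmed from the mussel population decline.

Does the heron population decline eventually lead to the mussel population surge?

No

The heron population decline leads to the mussel population decline, the native dragonfly range expansion; the mussel population surge is not among them.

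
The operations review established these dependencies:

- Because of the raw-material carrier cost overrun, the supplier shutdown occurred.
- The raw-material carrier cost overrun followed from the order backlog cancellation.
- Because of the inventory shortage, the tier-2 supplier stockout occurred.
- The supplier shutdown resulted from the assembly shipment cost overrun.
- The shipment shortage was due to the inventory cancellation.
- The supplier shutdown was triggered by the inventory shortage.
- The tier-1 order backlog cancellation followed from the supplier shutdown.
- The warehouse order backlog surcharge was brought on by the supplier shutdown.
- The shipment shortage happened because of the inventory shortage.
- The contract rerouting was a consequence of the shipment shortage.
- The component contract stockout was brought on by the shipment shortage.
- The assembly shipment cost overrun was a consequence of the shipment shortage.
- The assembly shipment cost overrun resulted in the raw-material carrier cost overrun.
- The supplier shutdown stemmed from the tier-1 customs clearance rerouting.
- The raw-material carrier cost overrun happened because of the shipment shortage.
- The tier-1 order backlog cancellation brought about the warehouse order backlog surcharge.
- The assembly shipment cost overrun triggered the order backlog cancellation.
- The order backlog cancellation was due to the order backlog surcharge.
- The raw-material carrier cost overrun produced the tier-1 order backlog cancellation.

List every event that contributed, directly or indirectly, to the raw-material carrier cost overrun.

the assembly shipment cost overrun, the inventory cancellation, the inventory shortage, the order backlog cancellation, the order backlog surcharge, the shipment shortage

Immediate causes of the raw-material carrier cost overrun: the shipment shortage, the assembly shipment cost overrun, the order backlog cancellation.
Further upstream: the inventory shortage, the inventory cancellation, the order backlog surcharge.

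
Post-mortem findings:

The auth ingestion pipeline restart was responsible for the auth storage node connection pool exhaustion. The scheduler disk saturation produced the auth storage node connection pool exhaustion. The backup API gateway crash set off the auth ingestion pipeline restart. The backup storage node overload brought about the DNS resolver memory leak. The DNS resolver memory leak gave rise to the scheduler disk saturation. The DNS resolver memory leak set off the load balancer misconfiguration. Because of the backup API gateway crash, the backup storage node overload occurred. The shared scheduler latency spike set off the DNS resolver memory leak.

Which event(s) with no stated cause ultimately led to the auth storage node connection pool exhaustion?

Tracing upstream from the auth storage node connection pool exhaustion: the auth storage node connection pool exhaustion ← the auth ingestion pipeline restart ← the backup API gateway crash.
A separate upstream branch: the auth storage node connection pool exhaustion ← the scheduler disk saturation ← the DNS resolver memory leak ← the shared scheduler latency spike.
Each of those chain origins has no stated cause.

the backup API gateway crash, the shared scheduler latency spike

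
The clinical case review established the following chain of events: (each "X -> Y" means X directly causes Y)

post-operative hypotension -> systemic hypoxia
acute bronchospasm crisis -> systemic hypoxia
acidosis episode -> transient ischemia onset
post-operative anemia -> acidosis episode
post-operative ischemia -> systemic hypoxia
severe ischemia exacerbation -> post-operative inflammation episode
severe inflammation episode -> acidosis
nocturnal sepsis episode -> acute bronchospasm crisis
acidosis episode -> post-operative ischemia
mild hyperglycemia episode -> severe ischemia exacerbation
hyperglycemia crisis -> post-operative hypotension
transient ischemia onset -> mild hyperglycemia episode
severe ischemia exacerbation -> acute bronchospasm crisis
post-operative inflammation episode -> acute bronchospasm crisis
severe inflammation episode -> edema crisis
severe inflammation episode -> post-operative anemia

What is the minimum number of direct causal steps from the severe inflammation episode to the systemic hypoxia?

4

Shortest chain: the severe inflammation episode → the post-operative anemia → the acidosis episode → the post-operative ischemia → the systemic hypoxia.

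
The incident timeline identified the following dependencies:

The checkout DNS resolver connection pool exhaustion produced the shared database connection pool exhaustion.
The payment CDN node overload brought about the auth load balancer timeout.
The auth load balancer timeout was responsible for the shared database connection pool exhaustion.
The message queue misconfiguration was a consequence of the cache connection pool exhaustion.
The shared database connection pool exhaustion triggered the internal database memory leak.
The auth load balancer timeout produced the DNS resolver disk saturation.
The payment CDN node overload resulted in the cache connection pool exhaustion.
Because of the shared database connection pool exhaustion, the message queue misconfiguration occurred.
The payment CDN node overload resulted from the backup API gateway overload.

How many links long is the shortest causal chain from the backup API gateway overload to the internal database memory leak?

4

Shortest chain: the backup API gateway overload → the payment CDN node overload → the auth load balancer timeout → the shared database connection pool exhaustion → the internal database memory leak.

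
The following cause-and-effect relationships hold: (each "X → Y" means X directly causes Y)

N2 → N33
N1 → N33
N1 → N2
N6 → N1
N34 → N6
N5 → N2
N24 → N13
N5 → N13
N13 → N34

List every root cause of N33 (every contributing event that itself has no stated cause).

N24, N5

Tracing upstream from N33: N33 ← N1 ← N6 ← N34 ← N13 ← N24.
A separate upstream branch: N33 ← N2 ← N5.
Each of those chain origins has no stated cause.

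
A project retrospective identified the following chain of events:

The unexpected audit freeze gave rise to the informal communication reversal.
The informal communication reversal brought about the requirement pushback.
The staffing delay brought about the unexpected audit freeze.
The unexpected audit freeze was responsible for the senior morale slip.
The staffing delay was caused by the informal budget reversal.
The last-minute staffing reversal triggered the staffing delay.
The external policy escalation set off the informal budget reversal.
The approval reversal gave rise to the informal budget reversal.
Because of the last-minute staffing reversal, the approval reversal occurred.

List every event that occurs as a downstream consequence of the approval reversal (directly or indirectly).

Direct effects: the informal budget reversal.
2 steps out: the staffing delay.
3 steps out: the unexpected audit freeze.
4 steps out: the informal communication reversal, the senior morale slip.
5 steps out: the requirement pushback.
Not reachable from it: the last-minute staffing reversal, the external policy escalation.

the informal budget reversal, the informal communication reversal, the requirement pushback, the senior morale slip, the staffing delay, the unexpected audit freeze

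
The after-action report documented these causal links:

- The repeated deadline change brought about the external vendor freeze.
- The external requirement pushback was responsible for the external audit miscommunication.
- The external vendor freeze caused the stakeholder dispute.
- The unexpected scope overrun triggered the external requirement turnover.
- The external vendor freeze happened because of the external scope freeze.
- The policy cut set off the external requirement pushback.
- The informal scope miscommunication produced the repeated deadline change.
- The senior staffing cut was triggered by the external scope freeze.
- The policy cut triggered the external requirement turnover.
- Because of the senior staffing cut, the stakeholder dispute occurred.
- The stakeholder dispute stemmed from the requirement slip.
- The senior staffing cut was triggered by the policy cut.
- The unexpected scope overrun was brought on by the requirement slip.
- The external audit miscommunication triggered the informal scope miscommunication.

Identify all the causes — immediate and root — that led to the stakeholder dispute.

Immediate causes of the stakeholder dispute: the requirement slip, the senior staffing cut, the external vendor freeze.
Further upstream: the policy cut, the external requirement pushback, the external scope freeze, the external audit miscommunication, the informal scope miscommunication, the repeated deadline change.

the external audit miscommunication, the external requirement pushback, the external scope freeze, the external vendor freeze, the informal scope miscommunication, the policy cut, the repeated deadline change, the requirement slip, the senior staffing cut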